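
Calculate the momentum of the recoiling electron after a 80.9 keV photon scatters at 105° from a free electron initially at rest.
6.3054e-23 kg·m/s

The electron is initially at rest, so by conservation of momentum:
p⃗_e = p⃗₀ − p⃗'  (incident photon momentum minus scattered photon momentum)

Photon momentum magnitudes (p = h/λ = E/c):
λ₀ = hc/E₀ = 15.3256 pm → p₀ = h/λ₀ = 4.3235e-23 kg·m/s
Δλ = λ_C(1 − cos 105°) = 3.0543 pm
λ' = 18.3799 pm → p' = h/λ' = 3.6051e-23 kg·m/s

The scattered photon makes angle θ = 105° with the incident direction, so by the law of cosines:
|p⃗_e|² = p₀² + p'² − 2p₀p'cos θ
|p⃗_e|² = (4.3235e-23)² + (3.6051e-23)² − 2·4.3235e-23·3.6051e-23·cos(105°)
|p⃗_e| = 6.3054e-23 kg·m/s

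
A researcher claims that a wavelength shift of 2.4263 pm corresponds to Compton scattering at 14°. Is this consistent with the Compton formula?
No, inconsistent

Calculate the expected shift for θ = 14°:

Δλ_expected = λ_C(1 - cos(14°))
Δλ_expected = 2.4263 × (1 - cos(14°))
Δλ_expected = 2.4263 × 0.0297
Δλ_expected = 0.0721 pm

Given shift: 2.4263 pm
Expected shift: 0.0721 pm
Difference: 2.3542 pm

The values do not match. The given shift corresponds to θ ≈ 90.0°, not 14°.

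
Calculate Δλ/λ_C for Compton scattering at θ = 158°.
1.9272 λ_C

The Compton shift formula is:
Δλ = λ_C(1 - cos θ)

Dividing both sides by λ_C:
Δλ/λ_C = 1 - cos θ

For θ = 158°:
Δλ/λ_C = 1 - cos(158°)
Δλ/λ_C = 1 - -0.9272
Δλ/λ_C = 1.9272

This means the shift is 1.9272 × λ_C = 4.6759 pm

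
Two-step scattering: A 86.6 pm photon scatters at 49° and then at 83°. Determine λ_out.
89.5651 pm

Apply Compton shift twice:

First scattering at θ₁ = 49°:
Δλ₁ = λ_C(1 - cos(49°))
Δλ₁ = 2.4263 × 0.3439
Δλ₁ = 0.8345 pm

After first scattering:
λ₁ = 86.6 + 0.8345 = 87.4345 pm

Second scattering at θ₂ = 83°:
Δλ₂ = λ_C(1 - cos(83°))
Δλ₂ = 2.4263 × 0.8781
Δλ₂ = 2.1306 pm

Final wavelength:
λ₂ = 87.4345 + 2.1306 = 89.5651 pm

Total shift: Δλ_total = 0.8345 + 2.1306 = 2.9651 pm

(Intermediate values are shown rounded; full precision is carried through to the final answer.)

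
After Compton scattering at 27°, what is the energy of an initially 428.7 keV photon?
392.7840 keV

First convert energy to wavelength:
λ = hc/E, with hc ≈ 1239.842 keV·pm (i.e. 1239.842 eV·nm)

For E = 428.7 keV = 428700 eV:
λ = 1239.842 keV·pm / 428.7 keV
λ = 2.8921 pm

Calculate the Compton shift:
Δλ = λ_C(1 - cos(27°)) = 2.4263 × 0.1090
Δλ = 0.2645 pm

Final wavelength:
λ' = 2.8921 + 0.2645 = 3.1565 pm

Final energy:
E' = hc/λ' = 1239.842 / 3.1565 = 392.7840 keV

(Intermediate values are shown rounded; full precision is carried through to the final answer.)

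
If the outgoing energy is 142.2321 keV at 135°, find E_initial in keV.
271.0000 keV

Convert final energy to wavelength (hc ≈ 1239.842 keV·pm):
λ' = hc/E' = 1239.842 / 142.2321 = 8.7170 pm

Calculate the Compton shift:
Δλ = λ_C(1 - cos(135°))
Δλ = 2.4263 × (1 - cos(135°))
Δλ = 4.1420 pm

Initial wavelength:
λ = λ' - Δλ = 8.7170 - 4.1420 = 4.5751 pm

Initial energy:
E = hc/λ = 1239.842 / 4.5751 = 271.0000 keV

(Intermediate values are shown rounded; full precision is carried through to the final answer.)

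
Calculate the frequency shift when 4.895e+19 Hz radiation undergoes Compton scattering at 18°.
9.311e+17 Hz (decrease)

Convert frequency to wavelength (c = 299792458 m/s):
λ₀ = c/f₀ = 299792458/4.895e+19 = 6.1244629e-12 m = 6.1245 pm

Calculate Compton shift:
Δλ = λ_C(1 - cos(18°)) = 0.1188 pm

Final wavelength:
λ' = λ₀ + Δλ = 6.1245 + 0.1188 = 6.2432 pm

Final frequency:
f' = c/λ' = 299792458/6.2432150e-12 = 4.8018923e+19 Hz

Frequency shift (decrease):
Δf = f₀ - f' = 4.895e+19 - 4.8018923e+19 = 9.311e+17 Hz

(Intermediate values are shown rounded; full precision is carried through to the final answer.)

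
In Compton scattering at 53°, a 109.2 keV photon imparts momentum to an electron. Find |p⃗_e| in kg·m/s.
5.0205e-23 kg·m/s

The electron is initially at rest, so by conservation of momentum:
p⃗_e = p⃗₀ − p⃗'  (incident photon momentum minus scattered photon momentum)

Photon momentum magnitudes (p = h/λ = E/c):
λ₀ = hc/E₀ = 11.3539 pm → p₀ = h/λ₀ = 5.8360e-23 kg·m/s
Δλ = λ_C(1 − cos 53°) = 0.9661 pm
λ' = 12.3200 pm → p' = h/λ' = 5.3783e-23 kg·m/s

The scattered photon makes angle θ = 53° with the incident direction, so by the law of cosines:
|p⃗_e|² = p₀² + p'² − 2p₀p'cos θ
|p⃗_e|² = (5.8360e-23)² + (5.3783e-23)² − 2·5.8360e-23·5.3783e-23·cos(53°)
|p⃗_e| = 5.0205e-23 kg·m/s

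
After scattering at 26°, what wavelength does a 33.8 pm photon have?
34.0456 pm

Using the Compton scattering formula:
λ' = λ + Δλ = λ + λ_C(1 - cos θ)

Given:
- Initial wavelength λ = 33.8 pm
- Scattering angle θ = 26°
- Compton wavelength λ_C ≈ 2.4263 pm

Calculate the shift:
Δλ = 2.4263 × (1 - cos(26°))
Δλ = 2.4263 × 0.1012
Δλ = 0.2456 pm

Final wavelength:
λ' = 33.8 + 0.2456 = 34.0456 pm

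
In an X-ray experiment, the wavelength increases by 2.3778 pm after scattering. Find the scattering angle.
88.85°

From the Compton formula Δλ = λ_C(1 - cos θ), we can solve for θ:

cos θ = 1 - Δλ/λ_C

Given:
- Δλ = 2.3778 pm
- λ_C = h/(m_e·c) ≈ 2.42631024 pm

cos θ = 1 - 2.3778/2.42631024
cos θ = 1 - 0.980007
cos θ = 0.019993

θ = arccos(0.019993)
θ = 88.85°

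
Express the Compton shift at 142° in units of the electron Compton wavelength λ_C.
1.7880 λ_C

The Compton shift formula is:
Δλ = λ_C(1 - cos θ)

Dividing both sides by λ_C:
Δλ/λ_C = 1 - cos θ

For θ = 142°:
Δλ/λ_C = 1 - cos(142°)
Δλ/λ_C = 1 - -0.7880
Δλ/λ_C = 1.7880

This means the shift is 1.7880 × λ_C = 4.3383 pm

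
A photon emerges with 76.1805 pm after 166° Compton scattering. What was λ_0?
71.4000 pm

From λ' = λ + Δλ, we have λ = λ' - Δλ

First calculate the Compton shift:
Δλ = λ_C(1 - cos θ)
Δλ = 2.4263 × (1 - cos(166°))
Δλ = 2.4263 × 1.9703
Δλ = 4.7805 pm

Initial wavelength:
λ = λ' - Δλ
λ = 76.1805 - 4.7805
λ = 71.4000 pm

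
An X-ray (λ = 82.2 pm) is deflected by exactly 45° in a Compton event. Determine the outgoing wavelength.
82.9106 pm

Using the Compton formula: λ' = λ + λ_C(1 − cos θ)

For θ = 45°, cos θ = √2/2 (exact) ≈ 0.7071, so:
1 − cos 45° = 1 − (√2/2) ≈ 0.2929

Δλ = λ_C × 0.2929 = 2.4263 × 0.2929 = 0.7106 pm

λ' = 82.2 + 0.7106 = 82.9106 pm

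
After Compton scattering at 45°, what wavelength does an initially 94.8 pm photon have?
95.5106 pm

Using the Compton formula: λ' = λ + λ_C(1 − cos θ)

For θ = 45°, cos θ = √2/2 (exact) ≈ 0.7071, so:
1 − cos 45° = 1 − (√2/2) ≈ 0.2929

Δλ = λ_C × 0.2929 = 2.4263 × 0.2929 = 0.7106 pm

λ' = 94.8 + 0.7106 = 95.5106 pm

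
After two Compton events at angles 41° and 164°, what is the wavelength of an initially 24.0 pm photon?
29.3538 pm

Apply Compton shift twice:

First scattering at θ₁ = 41°:
Δλ₁ = λ_C(1 - cos(41°))
Δλ₁ = 2.4263 × 0.2453
Δλ₁ = 0.5952 pm

After first scattering:
λ₁ = 24.0 + 0.5952 = 24.5952 pm

Second scattering at θ₂ = 164°:
Δλ₂ = λ_C(1 - cos(164°))
Δλ₂ = 2.4263 × 1.9613
Δλ₂ = 4.7586 pm

Final wavelength:
λ₂ = 24.5952 + 4.7586 = 29.3538 pm

Total shift: Δλ_total = 0.5952 + 4.7586 = 5.3538 pm

(Intermediate values are shown rounded; full precision is carried through to the final answer.)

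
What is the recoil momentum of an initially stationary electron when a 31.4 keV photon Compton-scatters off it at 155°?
3.1051e-23 kg·m/s

The electron is initially at rest, so by conservation of momentum:
p⃗_e = p⃗₀ − p⃗'  (incident photon momentum minus scattered photon momentum)

Photon momentum magnitudes (p = h/λ = E/c):
λ₀ = hc/E₀ = 39.4854 pm → p₀ = h/λ₀ = 1.6781e-23 kg·m/s
Δλ = λ_C(1 − cos 155°) = 4.6253 pm
λ' = 44.1107 pm → p' = h/λ' = 1.5021e-23 kg·m/s

The scattered photon makes angle θ = 155° with the incident direction, so by the law of cosines:
|p⃗_e|² = p₀² + p'² − 2p₀p'cos θ
|p⃗_e|² = (1.6781e-23)² + (1.5021e-23)² − 2·1.6781e-23·1.5021e-23·cos(155°)
|p⃗_e| = 3.1051e-23 kg·m/s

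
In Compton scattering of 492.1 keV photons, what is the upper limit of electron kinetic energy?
323.9200 keV

Maximum energy transfer occurs at θ = 180° (backscattering).

Initial photon: E₀ = 492.1 keV → λ₀ = 2.5195 pm

Maximum Compton shift (at 180°):
Δλ_max = 2λ_C = 2 × 2.4263 = 4.8526 pm

Final wavelength:
λ' = 2.5195 + 4.8526 = 7.3721 pm

Minimum photon energy (maximum energy to electron):
E'_min = hc/λ' = 168.1800 keV

Maximum electron kinetic energy:
K_max = E₀ - E'_min = 492.1000 - 168.1800 = 323.9200 keV

(Intermediate values are shown rounded; full precision is carried through to the final answer.)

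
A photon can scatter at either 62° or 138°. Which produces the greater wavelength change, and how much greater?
138° produces the larger shift by a factor of 3.286

Calculate both shifts using Δλ = λ_C(1 - cos θ):

For θ₁ = 62°:
Δλ₁ = 2.4263 × (1 - cos(62°))
Δλ₁ = 2.4263 × 0.5305
Δλ₁ = 1.2872 pm

For θ₂ = 138°:
Δλ₂ = 2.4263 × (1 - cos(138°))
Δλ₂ = 2.4263 × 1.7431
Δλ₂ = 4.2294 pm

The 138° angle produces the larger shift.
Ratio: 4.2294/1.2872 = 3.286

(Intermediate values are shown rounded; full precision is carried through to the final answer.)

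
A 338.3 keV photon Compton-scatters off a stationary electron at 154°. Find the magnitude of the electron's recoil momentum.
2.5522e-22 kg·m/s

The electron is initially at rest, so by conservation of momentum:
p⃗_e = p⃗₀ − p⃗'  (incident photon momentum minus scattered photon momentum)

Photon momentum magnitudes (p = h/λ = E/c):
λ₀ = hc/E₀ = 3.6649 pm → p₀ = h/λ₀ = 1.8080e-22 kg·m/s
Δλ = λ_C(1 − cos 154°) = 4.6071 pm
λ' = 8.2720 pm → p' = h/λ' = 8.0103e-23 kg·m/s

The scattered photon makes angle θ = 154° with the incident direction, so by the law of cosines:
|p⃗_e|² = p₀² + p'² − 2p₀p'cos θ
|p⃗_e|² = (1.8080e-22)² + (8.0103e-23)² − 2·1.8080e-22·8.0103e-23·cos(154°)
|p⃗_e| = 2.5522e-22 kg·m/s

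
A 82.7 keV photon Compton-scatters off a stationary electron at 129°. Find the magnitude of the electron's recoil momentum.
7.1570e-23 kg·m/s

The electron is initially at rest, so by conservation of momentum:
p⃗_e = p⃗₀ − p⃗'  (incident photon momentum minus scattered photon momentum)

Photon momentum magnitudes (p = h/λ = E/c):
λ₀ = hc/E₀ = 14.9920 pm → p₀ = h/λ₀ = 4.4197e-23 kg·m/s
Δλ = λ_C(1 − cos 129°) = 3.9532 pm
λ' = 18.9453 pm → p' = h/λ' = 3.4975e-23 kg·m/s

The scattered photon makes angle θ = 129° with the incident direction, so by the law of cosines:
|p⃗_e|² = p₀² + p'² − 2p₀p'cos θ
|p⃗_e|² = (4.4197e-23)² + (3.4975e-23)² − 2·4.4197e-23·3.4975e-23·cos(129°)
|p⃗_e| = 7.1570e-23 kg·m/s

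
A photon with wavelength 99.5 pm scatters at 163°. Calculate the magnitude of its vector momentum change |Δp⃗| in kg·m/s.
1.2873e-23 kg·m/s

Photon momentum magnitude is p = h/λ.

Initial momentum:
p₀ = h/λ = 6.6261e-34/9.9500e-11 = 6.6594e-24 kg·m/s

After scattering:
λ' = λ + Δλ = 99.5 + 4.7466 = 104.2466 pm
p' = h/λ' = 6.6261e-34/1.0425e-10 = 6.3561e-24 kg·m/s

Momentum is a vector; the scattered photon's direction makes angle θ = 163° with the incident direction. The magnitude of the vector change Δp⃗ = p⃗₀ − p⃗' is found from the law of cosines:
|Δp⃗|² = p₀² + p'² − 2p₀p'cos θ
|Δp⃗|² = (6.6594e-24)² + (6.3561e-24)² − 2·6.6594e-24·6.3561e-24·cos(163°)
|Δp⃗| = 1.2873e-23 kg·m/s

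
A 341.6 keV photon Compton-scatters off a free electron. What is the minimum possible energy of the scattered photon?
146.1710 keV (at θ = 180°)

The scattered photon has minimum energy when its wavelength is maximum, i.e., when the Compton shift Δλ = λ_C(1 − cos θ) is maximum. This occurs at θ = 180° (backscattering), giving Δλ_max = 2λ_C = 4.8526 pm.

Initial wavelength: λ₀ = hc/E₀ = 3.6295 pm
Maximum final wavelength: λ'_max = λ₀ + 2λ_C = 3.6295 + 4.8526 = 8.4821 pm
Minimum final energy: E'_min = hc/λ'_max = 146.1710 keV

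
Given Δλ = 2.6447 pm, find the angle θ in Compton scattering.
95.16°

From the Compton formula Δλ = λ_C(1 - cos θ), we can solve for θ:

cos θ = 1 - Δλ/λ_C

Given:
- Δλ = 2.6447 pm
- λ_C = h/(m_e·c) ≈ 2.42631024 pm

cos θ = 1 - 2.6447/2.42631024
cos θ = 1 - 1.090009
cos θ = -0.090009

θ = arccos(-0.090009)
θ = 95.16°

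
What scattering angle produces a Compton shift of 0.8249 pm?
48.70°

From the Compton formula Δλ = λ_C(1 - cos θ), we can solve for θ:

cos θ = 1 - Δλ/λ_C

Given:
- Δλ = 0.8249 pm
- λ_C = h/(m_e·c) ≈ 2.42631024 pm

cos θ = 1 - 0.8249/2.42631024
cos θ = 1 - 0.339981
cos θ = 0.660019

θ = arccos(0.660019)
θ = 48.70°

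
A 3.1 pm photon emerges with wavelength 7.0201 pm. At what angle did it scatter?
128.00°

First find the wavelength shift:
Δλ = λ' - λ = 7.0201 - 3.1 = 3.9201 pm

Using Δλ = λ_C(1 - cos θ), with λ_C = h/(m_e·c) ≈ 2.42631024 pm:
cos θ = 1 - Δλ/λ_C
cos θ = 1 - 3.9201/2.42631024
cos θ = -0.615663

θ = arccos(-0.615663)
θ = 128.00°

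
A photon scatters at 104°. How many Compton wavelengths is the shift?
1.2419 λ_C

The Compton shift formula is:
Δλ = λ_C(1 - cos θ)

Dividing both sides by λ_C:
Δλ/λ_C = 1 - cos θ

For θ = 104°:
Δλ/λ_C = 1 - cos(104°)
Δλ/λ_C = 1 - -0.2419
Δλ/λ_C = 1.2419

This means the shift is 1.2419 × λ_C = 3.0133 pm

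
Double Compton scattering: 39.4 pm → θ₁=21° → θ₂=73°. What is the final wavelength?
41.2781 pm

Apply Compton shift twice:

First scattering at θ₁ = 21°:
Δλ₁ = λ_C(1 - cos(21°))
Δλ₁ = 2.4263 × 0.0664
Δλ₁ = 0.1612 pm

After first scattering:
λ₁ = 39.4 + 0.1612 = 39.5612 pm

Second scattering at θ₂ = 73°:
Δλ₂ = λ_C(1 - cos(73°))
Δλ₂ = 2.4263 × 0.7076
Δλ₂ = 1.7169 pm

Final wavelength:
λ₂ = 39.5612 + 1.7169 = 41.2781 pm

Total shift: Δλ_total = 0.1612 + 1.7169 = 1.8781 pm

(Intermediate values are shown rounded; full precision is carried through to the final answer.)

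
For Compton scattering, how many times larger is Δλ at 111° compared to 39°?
111° produces the larger shift by a factor of 6.095

Calculate both shifts using Δλ = λ_C(1 - cos θ):

For θ₁ = 39°:
Δλ₁ = 2.4263 × (1 - cos(39°))
Δλ₁ = 2.4263 × 0.2229
Δλ₁ = 0.5407 pm

For θ₂ = 111°:
Δλ₂ = 2.4263 × (1 - cos(111°))
Δλ₂ = 2.4263 × 1.3584
Δλ₂ = 3.2958 pm

The 111° angle produces the larger shift.
Ratio: 3.2958/0.5407 = 6.095

(Intermediate values are shown rounded; full precision is carried through to the final answer.)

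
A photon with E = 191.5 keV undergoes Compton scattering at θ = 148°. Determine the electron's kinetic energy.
78.3583 keV

By energy conservation: K_e = E_initial - E_final

First find the scattered photon energy:
Initial wavelength: λ = hc/E = 6.4744 pm
Compton shift: Δλ = λ_C(1 - cos(148°)) = 4.4839 pm
Final wavelength: λ' = 6.4744 + 4.4839 = 10.9583 pm
Final photon energy: E' = hc/λ' = 113.1417 keV

Electron kinetic energy:
K_e = E - E' = 191.5000 - 113.1417 = 78.3583 keV

(Intermediate values are shown rounded; full precision is carried through to the final answer.)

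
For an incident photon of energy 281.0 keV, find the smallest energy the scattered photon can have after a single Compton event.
133.8219 keV (at θ = 180°)

The scattered photon has minimum energy when its wavelength is maximum, i.e., when the Compton shift Δλ = λ_C(1 − cos θ) is maximum. This occurs at θ = 180° (backscattering), giving Δλ_max = 2λ_C = 4.8526 pm.

Initial wavelength: λ₀ = hc/E₀ = 4.4122 pm
Maximum final wavelength: λ'_max = λ₀ + 2λ_C = 4.4122 + 4.8526 = 9.2649 pm
Minimum final energy: E'_min = hc/λ'_max = 133.8219 keV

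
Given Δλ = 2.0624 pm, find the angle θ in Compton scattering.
81.37°

From the Compton formula Δλ = λ_C(1 - cos θ), we can solve for θ:

cos θ = 1 - Δλ/λ_C

Given:
- Δλ = 2.0624 pm
- λ_C = h/(m_e·c) ≈ 2.42631024 pm

cos θ = 1 - 2.0624/2.42631024
cos θ = 1 - 0.850015
cos θ = 0.149985

θ = arccos(0.149985)
θ = 81.37°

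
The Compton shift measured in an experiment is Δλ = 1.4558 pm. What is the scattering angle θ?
66.42°

From the Compton formula Δλ = λ_C(1 - cos θ), we can solve for θ:

cos θ = 1 - Δλ/λ_C

Given:
- Δλ = 1.4558 pm
- λ_C = h/(m_e·c) ≈ 2.42631024 pm

cos θ = 1 - 1.4558/2.42631024
cos θ = 1 - 0.600006
cos θ = 0.399994

θ = arccos(0.399994)
θ = 66.42°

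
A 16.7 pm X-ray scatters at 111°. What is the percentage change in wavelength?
19.7355%

Calculate the Compton shift:
Δλ = λ_C(1 - cos(111°))
Δλ = 2.4263 × (1 - cos(111°))
Δλ = 2.4263 × 1.3584
Δλ = 3.2958 pm

Percentage change:
(Δλ/λ₀) × 100 = (3.2958/16.7) × 100
= 19.7355%

(Intermediate values are shown rounded; full precision is carried through to the final answer.)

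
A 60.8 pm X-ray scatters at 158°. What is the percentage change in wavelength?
7.6907%

Calculate the Compton shift:
Δλ = λ_C(1 - cos(158°))
Δλ = 2.4263 × (1 - cos(158°))
Δλ = 2.4263 × 1.9272
Δλ = 4.6759 pm

Percentage change:
(Δλ/λ₀) × 100 = (4.6759/60.8) × 100
= 7.6907%

(Intermediate values are shown rounded; full precision is carried through to the final answer.)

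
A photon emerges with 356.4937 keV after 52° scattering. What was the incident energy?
487.0999 keV

Convert final energy to wavelength (hc ≈ 1239.842 keV·pm):
λ' = hc/E' = 1239.842 / 356.4937 = 3.4779 pm

Calculate the Compton shift:
Δλ = λ_C(1 - cos(52°))
Δλ = 2.4263 × (1 - cos(52°))
Δλ = 0.9325 pm

Initial wavelength:
λ = λ' - Δλ = 3.4779 - 0.9325 = 2.5454 pm

Initial energy:
E = hc/λ = 1239.842 / 2.5454 = 487.0999 keV

(Intermediate values are shown rounded; full precision is carried through to the final answer.)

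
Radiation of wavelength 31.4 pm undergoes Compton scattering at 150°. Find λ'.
35.9276 pm

Using the Compton formula: λ' = λ + λ_C(1 − cos θ)

For θ = 150°, cos θ = -√3/2 (exact) ≈ -0.8660, so:
1 − cos 150° = 1 − (-√3/2) ≈ 1.8660

Δλ = λ_C × 1.8660 = 2.4263 × 1.8660 = 4.5276 pm

λ' = 31.4 + 4.5276 = 35.9276 pm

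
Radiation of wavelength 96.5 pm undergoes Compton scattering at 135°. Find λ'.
100.6420 pm

Using the Compton formula: λ' = λ + λ_C(1 − cos θ)

For θ = 135°, cos θ = -√2/2 (exact) ≈ -0.7071, so:
1 − cos 135° = 1 − (-√2/2) ≈ 1.7071

Δλ = λ_C × 1.7071 = 2.4263 × 1.7071 = 4.1420 pm

λ' = 96.5 + 4.1420 = 100.6420 pm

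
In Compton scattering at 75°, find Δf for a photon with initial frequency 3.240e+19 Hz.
5.272e+18 Hz (decrease)

Convert frequency to wavelength (c = 299792458 m/s):
λ₀ = c/f₀ = 299792458/3.240e+19 = 9.2528536e-12 m = 9.2529 pm

Calculate Compton shift:
Δλ = λ_C(1 - cos(75°)) = 1.7983 pm

Final wavelength:
λ' = λ₀ + Δλ = 9.2529 + 1.7983 = 11.0512 pm

Final frequency:
f' = c/λ' = 299792458/1.1051189e-11 = 2.7127621e+19 Hz

Frequency shift (decrease):
Δf = f₀ - f' = 3.240e+19 - 2.7127621e+19 = 5.272e+18 Hz

(Intermediate values are shown rounded; full precision is carried through to the final answer.)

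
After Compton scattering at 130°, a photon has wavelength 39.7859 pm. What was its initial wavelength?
35.8000 pm

From λ' = λ + Δλ, we have λ = λ' - Δλ

First calculate the Compton shift:
Δλ = λ_C(1 - cos θ)
Δλ = 2.4263 × (1 - cos(130°))
Δλ = 2.4263 × 1.6428
Δλ = 3.9859 pm

Initial wavelength:
λ = λ' - Δλ
λ = 39.7859 - 3.9859
λ = 35.8000 pm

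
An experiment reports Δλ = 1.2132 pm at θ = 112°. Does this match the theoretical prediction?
No, inconsistent

Calculate the expected shift for θ = 112°:

Δλ_expected = λ_C(1 - cos(112°))
Δλ_expected = 2.4263 × (1 - cos(112°))
Δλ_expected = 2.4263 × 1.3746
Δλ_expected = 3.3352 pm

Given shift: 1.2132 pm
Expected shift: 3.3352 pm
Difference: 2.1221 pm

The values do not match. The given shift corresponds to θ ≈ 60.0°, not 112°.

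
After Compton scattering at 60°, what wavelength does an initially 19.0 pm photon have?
20.2132 pm

Using the Compton formula: λ' = λ + λ_C(1 − cos θ)

For θ = 60°, cos θ = 1/2 (exact) = 0.5000, so:
1 − cos 60° = 1 − (1/2) = 0.5000

Δλ = λ_C × 0.5000 = 2.4263 × 0.5000 = 1.2132 pm

λ' = 19.0 + 1.2132 = 20.2132 pm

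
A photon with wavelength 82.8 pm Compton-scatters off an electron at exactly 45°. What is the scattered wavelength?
83.5106 pm

Using the Compton formula: λ' = λ + λ_C(1 − cos θ)

For θ = 45°, cos θ = √2/2 (exact) ≈ 0.7071, so:
1 − cos 45° = 1 − (√2/2) ≈ 0.2929

Δλ = λ_C × 0.2929 = 2.4263 × 0.2929 = 0.7106 pm

λ' = 82.8 + 0.7106 = 83.5106 pm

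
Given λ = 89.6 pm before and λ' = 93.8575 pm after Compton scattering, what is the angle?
139.00°

First find the wavelength shift:
Δλ = λ' - λ = 93.8575 - 89.6 = 4.2575 pm

Using Δλ = λ_C(1 - cos θ), with λ_C = h/(m_e·c) ≈ 2.42631024 pm:
cos θ = 1 - Δλ/λ_C
cos θ = 1 - 4.2575/2.42631024
cos θ = -0.754722

θ = arccos(-0.754722)
θ = 139.00°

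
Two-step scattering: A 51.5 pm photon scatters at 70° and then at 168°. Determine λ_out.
57.8961 pm

Apply Compton shift twice:

First scattering at θ₁ = 70°:
Δλ₁ = λ_C(1 - cos(70°))
Δλ₁ = 2.4263 × 0.6580
Δλ₁ = 1.5965 pm

After first scattering:
λ₁ = 51.5 + 1.5965 = 53.0965 pm

Second scattering at θ₂ = 168°:
Δλ₂ = λ_C(1 - cos(168°))
Δλ₂ = 2.4263 × 1.9781
Δλ₂ = 4.7996 pm

Final wavelength:
λ₂ = 53.0965 + 4.7996 = 57.8961 pm

Total shift: Δλ_total = 1.5965 + 4.7996 = 6.3961 pm

(Intermediate values are shown rounded; full precision is carried through to the final answer.)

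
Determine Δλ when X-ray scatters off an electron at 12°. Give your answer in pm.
0.0530 pm

Using the Compton scattering formula:
Δλ = λ_C(1 - cos θ)

where λ_C = h/(m_e·c) ≈ 2.4263 pm is the Compton wavelength of an electron.

For θ = 12°:
cos(12°) = 0.9781
1 - cos(12°) = 0.0219

Δλ = 2.4263 × 0.0219
Δλ = 0.0530 pm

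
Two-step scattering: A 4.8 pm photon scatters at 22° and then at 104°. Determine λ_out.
7.9900 pm

Apply Compton shift twice:

First scattering at θ₁ = 22°:
Δλ₁ = λ_C(1 - cos(22°))
Δλ₁ = 2.4263 × 0.0728
Δλ₁ = 0.1767 pm

After first scattering:
λ₁ = 4.8 + 0.1767 = 4.9767 pm

Second scattering at θ₂ = 104°:
Δλ₂ = λ_C(1 - cos(104°))
Δλ₂ = 2.4263 × 1.2419
Δλ₂ = 3.0133 pm

Final wavelength:
λ₂ = 4.9767 + 3.0133 = 7.9900 pm

Total shift: Δλ_total = 0.1767 + 3.0133 = 3.1900 pm

(Intermediate values are shown rounded; full precision is carried through to the final answer.)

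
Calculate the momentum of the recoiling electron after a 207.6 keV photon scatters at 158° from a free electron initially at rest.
1.7025e-22 kg·m/s

The electron is initially at rest, so by conservation of momentum:
p⃗_e = p⃗₀ − p⃗'  (incident photon momentum minus scattered photon momentum)

Photon momentum magnitudes (p = h/λ = E/c):
λ₀ = hc/E₀ = 5.9723 pm → p₀ = h/λ₀ = 1.1095e-22 kg·m/s
Δλ = λ_C(1 − cos 158°) = 4.6759 pm
λ' = 10.6482 pm → p' = h/λ' = 6.2227e-23 kg·m/s

The scattered photon makes angle θ = 158° with the incident direction, so by the law of cosines:
|p⃗_e|² = p₀² + p'² − 2p₀p'cos θ
|p⃗_e|² = (1.1095e-22)² + (6.2227e-23)² − 2·1.1095e-22·6.2227e-23·cos(158°)
|p⃗_e| = 1.7025e-22 kg·m/s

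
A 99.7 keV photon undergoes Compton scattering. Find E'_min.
71.7155 keV (at θ = 180°)

The scattered photon has minimum energy when its wavelength is maximum, i.e., when the Compton shift Δλ = λ_C(1 − cos θ) is maximum. This occurs at θ = 180° (backscattering), giving Δλ_max = 2λ_C = 4.8526 pm.

Initial wavelength: λ₀ = hc/E₀ = 12.4357 pm
Maximum final wavelength: λ'_max = λ₀ + 2λ_C = 12.4357 + 4.8526 = 17.2883 pm
Minimum final energy: E'_min = hc/λ'_max = 71.7155 keV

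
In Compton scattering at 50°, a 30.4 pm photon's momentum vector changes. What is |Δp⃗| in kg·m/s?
1.8176e-23 kg·m/s

Photon momentum magnitude is p = h/λ.

Initial momentum:
p₀ = h/λ = 6.6261e-34/3.0400e-11 = 2.1796e-23 kg·m/s

After scattering:
λ' = λ + Δλ = 30.4 + 0.8667 = 31.2667 pm
p' = h/λ' = 6.6261e-34/3.1267e-11 = 2.1192e-23 kg·m/s

Momentum is a vector; the scattered photon's direction makes angle θ = 50° with the incident direction. The magnitude of the vector change Δp⃗ = p⃗₀ − p⃗' is found from the law of cosines:
|Δp⃗|² = p₀² + p'² − 2p₀p'cos θ
|Δp⃗|² = (2.1796e-23)² + (2.1192e-23)² − 2·2.1796e-23·2.1192e-23·cos(50°)
|Δp⃗| = 1.8176e-23 kg·m/s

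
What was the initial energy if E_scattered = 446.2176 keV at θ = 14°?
458.1000 keV

Convert final energy to wavelength (hc ≈ 1239.842 keV·pm):
λ' = hc/E' = 1239.842 / 446.2176 = 2.7786 pm

Calculate the Compton shift:
Δλ = λ_C(1 - cos(14°))
Δλ = 2.4263 × (1 - cos(14°))
Δλ = 0.0721 pm

Initial wavelength:
λ = λ' - Δλ = 2.7786 - 0.0721 = 2.7065 pm

Initial energy:
E = hc/λ = 1239.842 / 2.7065 = 458.1000 keV

(Intermediate values are shown rounded; full precision is carried through to the final answer.)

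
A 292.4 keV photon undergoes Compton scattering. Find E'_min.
136.3536 keV (at θ = 180°)

The scattered photon has minimum energy when its wavelength is maximum, i.e., when the Compton shift Δλ = λ_C(1 − cos θ) is maximum. This occurs at θ = 180° (backscattering), giving Δλ_max = 2λ_C = 4.8526 pm.

Initial wavelength: λ₀ = hc/E₀ = 4.2402 pm
Maximum final wavelength: λ'_max = λ₀ + 2λ_C = 4.2402 + 4.8526 = 9.0928 pm
Minimum final energy: E'_min = hc/λ'_max = 136.3536 keV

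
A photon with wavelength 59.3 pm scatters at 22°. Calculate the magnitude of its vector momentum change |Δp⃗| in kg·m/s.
4.2579e-24 kg·m/s

Photon momentum magnitude is p = h/λ.

Initial momentum:
p₀ = h/λ = 6.6261e-34/5.9300e-11 = 1.1174e-23 kg·m/s

After scattering:
λ' = λ + Δλ = 59.3 + 0.1767 = 59.4767 pm
p' = h/λ' = 6.6261e-34/5.9477e-11 = 1.1141e-23 kg·m/s

Momentum is a vector; the scattered photon's direction makes angle θ = 22° with the incident direction. The magnitude of the vector change Δp⃗ = p⃗₀ − p⃗' is found from the law of cosines:
|Δp⃗|² = p₀² + p'² − 2p₀p'cos θ
|Δp⃗|² = (1.1174e-23)² + (1.1141e-23)² − 2·1.1174e-23·1.1141e-23·cos(22°)
|Δp⃗| = 4.2579e-24 kg·m/s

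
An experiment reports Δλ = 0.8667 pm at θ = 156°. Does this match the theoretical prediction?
No, inconsistent

Calculate the expected shift for θ = 156°:

Δλ_expected = λ_C(1 - cos(156°))
Δλ_expected = 2.4263 × (1 - cos(156°))
Δλ_expected = 2.4263 × 1.9135
Δλ_expected = 4.6429 pm

Given shift: 0.8667 pm
Expected shift: 4.6429 pm
Difference: 3.7761 pm

The values do not match. The given shift corresponds to θ ≈ 50.0°, not 156°.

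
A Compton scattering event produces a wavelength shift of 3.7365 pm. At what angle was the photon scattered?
122.68°

From the Compton formula Δλ = λ_C(1 - cos θ), we can solve for θ:

cos θ = 1 - Δλ/λ_C

Given:
- Δλ = 3.7365 pm
- λ_C = h/(m_e·c) ≈ 2.42631024 pm

cos θ = 1 - 3.7365/2.42631024
cos θ = 1 - 1.539993
cos θ = -0.539993

θ = arccos(-0.539993)
θ = 122.68°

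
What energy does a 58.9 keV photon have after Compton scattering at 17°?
58.6048 keV

First convert energy to wavelength:
λ = hc/E, with hc ≈ 1239.842 keV·pm (i.e. 1239.842 eV·nm)

For E = 58.9 keV = 58900 eV:
λ = 1239.842 keV·pm / 58.9 keV
λ = 21.0499 pm

Calculate the Compton shift:
Δλ = λ_C(1 - cos(17°)) = 2.4263 × 0.0437
Δλ = 0.1060 pm

Final wavelength:
λ' = 21.0499 + 0.1060 = 21.1560 pm

Final energy:
E' = hc/λ' = 1239.842 / 21.1560 = 58.6048 keV

(Intermediate values are shown rounded; full precision is carried through to the final answer.)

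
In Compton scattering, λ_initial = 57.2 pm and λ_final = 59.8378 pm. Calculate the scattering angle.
95.00°

First find the wavelength shift:
Δλ = λ' - λ = 59.8378 - 57.2 = 2.6378 pm

Using Δλ = λ_C(1 - cos θ), with λ_C = h/(m_e·c) ≈ 2.42631024 pm:
cos θ = 1 - Δλ/λ_C
cos θ = 1 - 2.6378/2.42631024
cos θ = -0.087165

θ = arccos(-0.087165)
θ = 95.00°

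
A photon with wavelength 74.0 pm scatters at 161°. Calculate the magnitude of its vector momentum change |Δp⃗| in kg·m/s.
1.7133e-23 kg·m/s

Photon momentum magnitude is p = h/λ.

Initial momentum:
p₀ = h/λ = 6.6261e-34/7.4000e-11 = 8.9541e-24 kg·m/s

After scattering:
λ' = λ + Δλ = 74.0 + 4.7204 = 78.7204 pm
p' = h/λ' = 6.6261e-34/7.8720e-11 = 8.4172e-24 kg·m/s

Momentum is a vector; the scattered photon's direction makes angle θ = 161° with the incident direction. The magnitude of the vector change Δp⃗ = p⃗₀ − p⃗' is found from the law of cosines:
|Δp⃗|² = p₀² + p'² − 2p₀p'cos θ
|Δp⃗|² = (8.9541e-24)² + (8.4172e-24)² − 2·8.9541e-24·8.4172e-24·cos(161°)
|Δp⃗| = 1.7133e-23 kg·m/s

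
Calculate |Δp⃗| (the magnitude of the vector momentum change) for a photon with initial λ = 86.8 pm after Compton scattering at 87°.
1.0375e-23 kg·m/s

Photon momentum magnitude is p = h/λ.

Initial momentum:
p₀ = h/λ = 6.6261e-34/8.6800e-11 = 7.6337e-24 kg·m/s

After scattering:
λ' = λ + Δλ = 86.8 + 2.2993 = 89.0993 pm
p' = h/λ' = 6.6261e-34/8.9099e-11 = 7.4367e-24 kg·m/s

Momentum is a vector; the scattered photon's direction makes angle θ = 87° with the incident direction. The magnitude of the vector change Δp⃗ = p⃗₀ − p⃗' is found from the law of cosines:
|Δp⃗|² = p₀² + p'² − 2p₀p'cos θ
|Δp⃗|² = (7.6337e-24)² + (7.4367e-24)² − 2·7.6337e-24·7.4367e-24·cos(87°)
|Δp⃗| = 1.0375e-23 kg·m/s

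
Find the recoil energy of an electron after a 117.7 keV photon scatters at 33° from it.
4.2170 keV

By energy conservation: K_e = E_initial - E_final

First find the scattered photon energy:
Initial wavelength: λ = hc/E = 10.5339 pm
Compton shift: Δλ = λ_C(1 - cos(33°)) = 0.3914 pm
Final wavelength: λ' = 10.5339 + 0.3914 = 10.9254 pm
Final photon energy: E' = hc/λ' = 113.4830 keV

Electron kinetic energy:
K_e = E - E' = 117.7000 - 113.4830 = 4.2170 keV

(Intermediate values are shown rounded; full precision is carried through to the final answer.)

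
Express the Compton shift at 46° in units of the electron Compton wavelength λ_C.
0.3053 λ_C

The Compton shift formula is:
Δλ = λ_C(1 - cos θ)

Dividing both sides by λ_C:
Δλ/λ_C = 1 - cos θ

For θ = 46°:
Δλ/λ_C = 1 - cos(46°)
Δλ/λ_C = 1 - 0.6947
Δλ/λ_C = 0.3053

This means the shift is 0.3053 × λ_C = 0.7409 pm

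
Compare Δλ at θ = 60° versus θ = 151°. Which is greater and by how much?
151° produces the larger shift by a factor of 3.749

Calculate both shifts using Δλ = λ_C(1 - cos θ):

For θ₁ = 60°:
Δλ₁ = 2.4263 × (1 - cos(60°))
Δλ₁ = 2.4263 × 0.5000
Δλ₁ = 1.2132 pm

For θ₂ = 151°:
Δλ₂ = 2.4263 × (1 - cos(151°))
Δλ₂ = 2.4263 × 1.8746
Δλ₂ = 4.5484 pm

The 151° angle produces the larger shift.
Ratio: 4.5484/1.2132 = 3.749

(Intermediate values are shown rounded; full precision is carried through to the final answer.)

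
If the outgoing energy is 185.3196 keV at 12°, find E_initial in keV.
186.8000 keV

Convert final energy to wavelength (hc ≈ 1239.842 keV·pm):
λ' = hc/E' = 1239.842 / 185.3196 = 6.6903 pm

Calculate the Compton shift:
Δλ = λ_C(1 - cos(12°))
Δλ = 2.4263 × (1 - cos(12°))
Δλ = 0.0530 pm

Initial wavelength:
λ = λ' - Δλ = 6.6903 - 0.0530 = 6.6373 pm

Initial energy:
E = hc/λ = 1239.842 / 6.6373 = 186.8000 keV

(Intermediate values are shown rounded; full precision is carried through to the final answer.)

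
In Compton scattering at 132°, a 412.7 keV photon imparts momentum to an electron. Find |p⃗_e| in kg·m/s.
2.9188e-22 kg·m/s

The electron is initially at rest, so by conservation of momentum:
p⃗_e = p⃗₀ − p⃗'  (incident photon momentum minus scattered photon momentum)

Photon momentum magnitudes (p = h/λ = E/c):
λ₀ = hc/E₀ = 3.0042 pm → p₀ = h/λ₀ = 2.2056e-22 kg·m/s
Δλ = λ_C(1 − cos 132°) = 4.0498 pm
λ' = 7.0540 pm → p' = h/λ' = 9.3933e-23 kg·m/s

The scattered photon makes angle θ = 132° with the incident direction, so by the law of cosines:
|p⃗_e|² = p₀² + p'² − 2p₀p'cos θ
|p⃗_e|² = (2.2056e-22)² + (9.3933e-23)² − 2·2.2056e-22·9.3933e-23·cos(132°)
|p⃗_e| = 2.9188e-22 kg·m/s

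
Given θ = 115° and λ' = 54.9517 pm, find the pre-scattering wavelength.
51.5000 pm

From λ' = λ + Δλ, we have λ = λ' - Δλ

First calculate the Compton shift:
Δλ = λ_C(1 - cos θ)
Δλ = 2.4263 × (1 - cos(115°))
Δλ = 2.4263 × 1.4226
Δλ = 3.4517 pm

Initial wavelength:
λ = λ' - Δλ
λ = 54.9517 - 3.4517
λ = 51.5000 pm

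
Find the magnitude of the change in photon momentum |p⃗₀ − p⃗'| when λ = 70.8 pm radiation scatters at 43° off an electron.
6.8292e-24 kg·m/s

Photon momentum magnitude is p = h/λ.

Initial momentum:
p₀ = h/λ = 6.6261e-34/7.0800e-11 = 9.3589e-24 kg·m/s

After scattering:
λ' = λ + Δλ = 70.8 + 0.6518 = 71.4518 pm
p' = h/λ' = 6.6261e-34/7.1452e-11 = 9.2735e-24 kg·m/s

Momentum is a vector; the scattered photon's direction makes angle θ = 43° with the incident direction. The magnitude of the vector change Δp⃗ = p⃗₀ − p⃗' is found from the law of cosines:
|Δp⃗|² = p₀² + p'² − 2p₀p'cos θ
|Δp⃗|² = (9.3589e-24)² + (9.2735e-24)² − 2·9.3589e-24·9.2735e-24·cos(43°)
|Δp⃗| = 6.8292e-24 kg·m/s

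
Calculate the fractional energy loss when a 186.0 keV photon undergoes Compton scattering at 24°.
0.0305 (or 3.05%)

Calculate initial and final photon energies:

Initial: E₀ = 186.0 keV → λ₀ = 6.6658 pm
Compton shift: Δλ = 0.2098 pm
Final wavelength: λ' = 6.8756 pm
Final energy: E' = 180.3254 keV

Fractional energy loss:
(E₀ - E')/E₀ = (186.0000 - 180.3254)/186.0000
= 5.6746/186.0000
= 0.0305
= 3.05%

(Intermediate values are shown rounded; full precision is carried through to the final answer.)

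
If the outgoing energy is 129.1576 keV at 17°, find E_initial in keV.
130.6000 keV

Convert final energy to wavelength (hc ≈ 1239.842 keV·pm):
λ' = hc/E' = 1239.842 / 129.1576 = 9.5995 pm

Calculate the Compton shift:
Δλ = λ_C(1 - cos(17°))
Δλ = 2.4263 × (1 - cos(17°))
Δλ = 0.1060 pm

Initial wavelength:
λ = λ' - Δλ = 9.5995 - 0.1060 = 9.4934 pm

Initial energy:
E = hc/λ = 1239.842 / 9.4934 = 130.6000 keV

(Intermediate values are shown rounded; full precision is carried through to the final answer.)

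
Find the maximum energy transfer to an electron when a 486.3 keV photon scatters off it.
318.8027 keV

Maximum energy transfer occurs at θ = 180° (backscattering).

Initial photon: E₀ = 486.3 keV → λ₀ = 2.5495 pm

Maximum Compton shift (at 180°):
Δλ_max = 2λ_C = 2 × 2.4263 = 4.8526 pm

Final wavelength:
λ' = 2.5495 + 4.8526 = 7.4022 pm

Minimum photon energy (maximum energy to electron):
E'_min = hc/λ' = 167.4973 keV

Maximum electron kinetic energy:
K_max = E₀ - E'_min = 486.3000 - 167.4973 = 318.8027 keV

(Intermediate values are shown rounded; full precision is carried through to the final answer.)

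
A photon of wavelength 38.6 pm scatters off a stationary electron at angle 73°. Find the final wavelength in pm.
40.3169 pm

Using the Compton scattering formula:
λ' = λ + Δλ = λ + λ_C(1 - cos θ)

Given:
- Initial wavelength λ = 38.6 pm
- Scattering angle θ = 73°
- Compton wavelength λ_C ≈ 2.4263 pm

Calculate the shift:
Δλ = 2.4263 × (1 - cos(73°))
Δλ = 2.4263 × 0.7076
Δλ = 1.7169 pm

Final wavelength:
λ' = 38.6 + 1.7169 = 40.3169 pm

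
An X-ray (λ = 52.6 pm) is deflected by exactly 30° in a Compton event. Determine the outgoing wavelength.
52.9251 pm

Using the Compton formula: λ' = λ + λ_C(1 − cos θ)

For θ = 30°, cos θ = √3/2 (exact) ≈ 0.8660, so:
1 − cos 30° = 1 − (√3/2) ≈ 0.1340

Δλ = λ_C × 0.1340 = 2.4263 × 0.1340 = 0.3251 pm

λ' = 52.6 + 0.3251 = 52.9251 pm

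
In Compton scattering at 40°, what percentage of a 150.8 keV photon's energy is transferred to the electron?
0.0646 (or 6.46%)

Calculate initial and final photon energies:

Initial: E₀ = 150.8 keV → λ₀ = 8.2218 pm
Compton shift: Δλ = 0.5676 pm
Final wavelength: λ' = 8.7894 pm
Final energy: E' = 141.0608 keV

Fractional energy loss:
(E₀ - E')/E₀ = (150.8000 - 141.0608)/150.8000
= 9.7392/150.8000
= 0.0646
= 6.46%

(Intermediate values are shown rounded; full precision is carried through to the final answer.)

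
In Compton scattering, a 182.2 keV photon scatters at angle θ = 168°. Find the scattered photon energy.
106.8420 keV

First convert energy to wavelength:
λ = hc/E, with hc ≈ 1239.842 keV·pm (i.e. 1239.842 eV·nm)

For E = 182.2 keV = 182200 eV:
λ = 1239.842 keV·pm / 182.2 keV
λ = 6.8048 pm

Calculate the Compton shift:
Δλ = λ_C(1 - cos(168°)) = 2.4263 × 1.9781
Δλ = 4.7996 pm

Final wavelength:
λ' = 6.8048 + 4.7996 = 11.6044 pm

Final energy:
E' = hc/λ' = 1239.842 / 11.6044 = 106.8420 keV

(Intermediate values are shown rounded; full precision is carried through to the final answer.)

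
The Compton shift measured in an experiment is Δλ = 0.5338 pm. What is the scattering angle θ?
38.74°

From the Compton formula Δλ = λ_C(1 - cos θ), we can solve for θ:

cos θ = 1 - Δλ/λ_C

Given:
- Δλ = 0.5338 pm
- λ_C = h/(m_e·c) ≈ 2.42631024 pm

cos θ = 1 - 0.5338/2.42631024
cos θ = 1 - 0.220005
cos θ = 0.779995

θ = arccos(0.779995)
θ = 38.74°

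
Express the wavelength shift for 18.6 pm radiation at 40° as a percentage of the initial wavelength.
3.0519%

Calculate the Compton shift:
Δλ = λ_C(1 - cos(40°))
Δλ = 2.4263 × (1 - cos(40°))
Δλ = 2.4263 × 0.2340
Δλ = 0.5676 pm

Percentage change:
(Δλ/λ₀) × 100 = (0.5676/18.6) × 100
= 3.0519%

(Intermediate values are shown rounded; full precision is carried through to the final answer.)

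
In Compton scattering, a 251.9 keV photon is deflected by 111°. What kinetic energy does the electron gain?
101.0270 keV

By energy conservation: K_e = E_initial - E_final

First find the scattered photon energy:
Initial wavelength: λ = hc/E = 4.9220 pm
Compton shift: Δλ = λ_C(1 - cos(111°)) = 3.2958 pm
Final wavelength: λ' = 4.9220 + 3.2958 = 8.2178 pm
Final photon energy: E' = hc/λ' = 150.8730 keV

Electron kinetic energy:
K_e = E - E' = 251.9000 - 150.8730 = 101.0270 keV

(Intermediate values are shown rounded; full precision is carried through to the final answer.)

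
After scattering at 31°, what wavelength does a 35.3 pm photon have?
35.6466 pm

Using the Compton scattering formula:
λ' = λ + Δλ = λ + λ_C(1 - cos θ)

Given:
- Initial wavelength λ = 35.3 pm
- Scattering angle θ = 31°
- Compton wavelength λ_C ≈ 2.4263 pm

Calculate the shift:
Δλ = 2.4263 × (1 - cos(31°))
Δλ = 2.4263 × 0.1428
Δλ = 0.3466 pm

Final wavelength:
λ' = 35.3 + 0.3466 = 35.6466 pm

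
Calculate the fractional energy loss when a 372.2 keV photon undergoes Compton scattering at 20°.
0.0421 (or 4.21%)

Calculate initial and final photon energies:

Initial: E₀ = 372.2 keV → λ₀ = 3.3311 pm
Compton shift: Δλ = 0.1463 pm
Final wavelength: λ' = 3.4774 pm
Final energy: E' = 356.5385 keV

Fractional energy loss:
(E₀ - E')/E₀ = (372.2000 - 356.5385)/372.2000
= 15.6615/372.2000
= 0.0421
= 4.21%

(Intermediate values are shown rounded; full precision is carried through to the final answer.)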